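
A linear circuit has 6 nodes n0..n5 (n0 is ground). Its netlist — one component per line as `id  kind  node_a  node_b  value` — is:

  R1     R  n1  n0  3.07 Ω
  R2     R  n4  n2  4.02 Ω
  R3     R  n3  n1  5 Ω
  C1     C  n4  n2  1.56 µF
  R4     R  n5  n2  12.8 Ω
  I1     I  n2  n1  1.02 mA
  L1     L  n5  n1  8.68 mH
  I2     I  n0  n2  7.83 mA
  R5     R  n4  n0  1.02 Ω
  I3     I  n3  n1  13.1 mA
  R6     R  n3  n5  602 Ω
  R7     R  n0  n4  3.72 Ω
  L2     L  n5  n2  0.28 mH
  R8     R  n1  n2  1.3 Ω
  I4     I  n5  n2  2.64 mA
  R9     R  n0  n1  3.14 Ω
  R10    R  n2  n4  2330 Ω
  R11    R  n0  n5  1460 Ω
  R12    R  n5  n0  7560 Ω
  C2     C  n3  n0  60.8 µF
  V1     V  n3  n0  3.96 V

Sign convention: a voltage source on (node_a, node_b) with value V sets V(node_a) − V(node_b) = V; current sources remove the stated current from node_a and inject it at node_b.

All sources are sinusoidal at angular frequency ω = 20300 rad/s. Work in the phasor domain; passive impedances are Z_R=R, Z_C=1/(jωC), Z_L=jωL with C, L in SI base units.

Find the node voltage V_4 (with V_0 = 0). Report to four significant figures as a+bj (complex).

Element admittances at ω=20300 rad/s:
  Y(R1) = 0.3257+0.000j S between n1,n0
  Y(R2) = 0.2488+0.000j S between n4,n2
  Y(R3) = 0.2000+0.000j S between n3,n1
  Y(C1) = 0.000+0.03167j S between n4,n2
  Y(R4) = 0.07812+0.000j S between n5,n2
  I1: injects 0.00102 A into n1 (from n2)
  Y(L1) = 0.000-0.005675j S between n5,n1
  I2: injects 0.00783 A into n2 (from n0)
  Y(R5) = 0.9804+0.000j S between n4,n0
  I3: injects 0.0131 A into n1 (from n3)
  Y(R6) = 0.001661+0.000j S between n3,n5
  Y(R7) = 0.2688+0.000j S between n0,n4
  Y(L2) = 0.000-0.1759j S between n5,n2
  Y(R8) = 0.7692+0.000j S between n1,n2
  I4: injects 0.00264 A into n2 (from n5)
  Y(R9) = 0.3185+0.000j S between n0,n1
  Y(R10) = 0.0004292+0.000j S between n2,n4
  Y(R11) = 0.0006849+0.000j S between n0,n5
  Y(R12) = 0.0001323+0.000j S between n5,n0
  Y(C2) = 0.000+1.234j S between n3,n0
  V1: constraint V(n3)−V(n0) = 3.96
Assemble and solve the 6×6 MNA system:
  V(n1)=0.8084-0.01092j  V(n2)=0.6477-0.02401j  V(n3)=3.960+0.000j  V(n4)=0.1084+0.007405j  V(n5)=0.6566-0.01468j
  i(V1)=-0.6489-4.890j

0.1084+0.007405j V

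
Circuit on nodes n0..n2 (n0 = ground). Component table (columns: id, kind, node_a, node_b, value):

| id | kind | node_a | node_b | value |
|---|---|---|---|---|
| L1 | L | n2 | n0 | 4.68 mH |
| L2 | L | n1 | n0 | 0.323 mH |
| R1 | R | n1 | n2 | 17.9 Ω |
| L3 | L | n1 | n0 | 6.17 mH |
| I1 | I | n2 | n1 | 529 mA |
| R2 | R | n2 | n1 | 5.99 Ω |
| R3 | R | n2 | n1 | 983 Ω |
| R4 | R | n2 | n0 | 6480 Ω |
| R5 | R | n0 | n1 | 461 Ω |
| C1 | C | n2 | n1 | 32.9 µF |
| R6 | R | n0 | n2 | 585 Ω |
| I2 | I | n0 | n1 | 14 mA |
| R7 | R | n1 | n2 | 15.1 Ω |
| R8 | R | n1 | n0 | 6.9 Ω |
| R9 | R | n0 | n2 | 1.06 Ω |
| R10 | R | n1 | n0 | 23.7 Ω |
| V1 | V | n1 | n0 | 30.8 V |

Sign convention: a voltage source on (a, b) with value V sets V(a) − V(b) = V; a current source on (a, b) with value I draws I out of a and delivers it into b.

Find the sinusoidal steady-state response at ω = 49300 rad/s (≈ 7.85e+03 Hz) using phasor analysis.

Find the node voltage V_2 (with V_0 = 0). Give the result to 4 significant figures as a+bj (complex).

Apply KCL at each of the 2 non-ground nodes and solve the resulting linear system.
Node n1: branches {L2, R1, L3, I1, R2, R3, R5, C1, I2, R7, R8, R10, V1} → V_1 = 30.80+0.000j
Node n2: branches {L1, R1, I1, R2, R3, R4, C1, R6, R7, R9} → V_2 = 22.01+11.61j
Source currents: i(V1)=-26.67-8.848j

22.01+11.61j V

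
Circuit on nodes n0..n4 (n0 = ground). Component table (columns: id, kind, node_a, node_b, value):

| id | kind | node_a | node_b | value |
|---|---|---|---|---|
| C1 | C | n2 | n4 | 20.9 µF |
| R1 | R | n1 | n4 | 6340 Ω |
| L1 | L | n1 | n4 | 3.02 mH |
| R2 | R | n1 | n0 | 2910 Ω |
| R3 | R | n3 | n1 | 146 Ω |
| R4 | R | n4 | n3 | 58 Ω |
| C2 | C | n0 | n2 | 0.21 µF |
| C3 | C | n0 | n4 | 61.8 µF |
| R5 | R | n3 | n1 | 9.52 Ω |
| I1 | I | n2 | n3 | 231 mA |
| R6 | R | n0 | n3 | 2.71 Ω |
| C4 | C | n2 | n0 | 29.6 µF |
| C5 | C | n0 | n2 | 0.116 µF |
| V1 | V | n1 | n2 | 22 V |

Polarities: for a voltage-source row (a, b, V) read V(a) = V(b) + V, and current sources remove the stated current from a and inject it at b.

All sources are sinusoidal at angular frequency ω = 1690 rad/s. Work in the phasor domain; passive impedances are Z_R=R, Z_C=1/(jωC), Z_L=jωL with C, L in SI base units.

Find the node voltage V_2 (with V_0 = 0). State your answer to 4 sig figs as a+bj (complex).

-23.39+1.414j V

Element admittances at ω=1690 rad/s:
  Y(C1) = 0.000+0.03532j S between n2,n4
  Y(R1) = 0.0001577+0.000j S between n1,n4
  Y(L1) = 0.000-0.1959j S between n1,n4
  Y(R2) = 0.0003436+0.000j S between n1,n0
  Y(R3) = 0.006849+0.000j S between n3,n1
  Y(R4) = 0.01724+0.000j S between n4,n3
  Y(C2) = 0.000+0.0003549j S between n0,n2
  Y(C3) = 0.000+0.1044j S between n0,n4
  Y(R5) = 0.1050+0.000j S between n3,n1
  I1: injects 0.231 A into n3 (from n2)
  Y(R6) = 0.3690+0.000j S between n0,n3
  Y(C4) = 0.000+0.05002j S between n2,n0
  Y(C5) = 0.000+0.0001960j S between n0,n2
  V1: constraint V(n1)−V(n2) = 22
Assemble and solve the 5×5 MNA system:
  V(n1)=-1.393+1.414j  V(n2)=-23.39+1.414j  V(n3)=0.4992+0.3549j  V(n4)=10.07+1.074j
  i(V1)=0.1475-2.365j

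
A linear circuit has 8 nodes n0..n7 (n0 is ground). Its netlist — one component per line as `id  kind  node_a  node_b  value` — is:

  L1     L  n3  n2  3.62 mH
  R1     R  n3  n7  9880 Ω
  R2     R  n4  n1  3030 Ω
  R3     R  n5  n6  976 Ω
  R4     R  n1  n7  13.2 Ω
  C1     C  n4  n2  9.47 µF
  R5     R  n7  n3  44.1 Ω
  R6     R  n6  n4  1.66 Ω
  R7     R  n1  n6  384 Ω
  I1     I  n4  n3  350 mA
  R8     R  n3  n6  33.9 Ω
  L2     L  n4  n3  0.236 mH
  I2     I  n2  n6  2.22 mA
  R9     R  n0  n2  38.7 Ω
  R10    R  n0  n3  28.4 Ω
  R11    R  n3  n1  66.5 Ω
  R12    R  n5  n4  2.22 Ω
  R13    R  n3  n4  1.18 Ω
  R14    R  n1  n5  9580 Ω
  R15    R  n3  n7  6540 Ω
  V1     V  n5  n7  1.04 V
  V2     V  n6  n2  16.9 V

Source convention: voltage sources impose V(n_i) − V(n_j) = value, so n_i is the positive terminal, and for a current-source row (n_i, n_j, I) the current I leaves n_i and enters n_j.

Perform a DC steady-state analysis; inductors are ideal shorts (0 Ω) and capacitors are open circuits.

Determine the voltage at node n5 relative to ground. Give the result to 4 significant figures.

Apply KCL at each of the 7 non-ground nodes and solve the resulting linear system.
Node n1: branches {R2, R4, R7, R11, R14} → V_1 = -0.2188
Node n2: branches {L1, C1, I2, R9, V2} → V_2 = 0.000
Node n3: branches {L1, R1, R5, I1, R8, L2, R10, R11, R13, R15} → V_3 = 0.000
Node n4: branches {R2, C1, R6, I1, L2, R12, R13} → V_4 = 0.000
Node n5: branches {R3, R12, R14, V1} → V_5 = 0.1878
Node n6: branches {R3, R6, R7, R8, I2, V2} → V_6 = 16.90
Node n7: branches {R1, R4, R5, R15, V1} → V_7 = -0.8522
Source currents: i(L1)=10.74, i(L2)=9.915, i(V1)=-0.06752, i(V2)=-10.74

0.1878 V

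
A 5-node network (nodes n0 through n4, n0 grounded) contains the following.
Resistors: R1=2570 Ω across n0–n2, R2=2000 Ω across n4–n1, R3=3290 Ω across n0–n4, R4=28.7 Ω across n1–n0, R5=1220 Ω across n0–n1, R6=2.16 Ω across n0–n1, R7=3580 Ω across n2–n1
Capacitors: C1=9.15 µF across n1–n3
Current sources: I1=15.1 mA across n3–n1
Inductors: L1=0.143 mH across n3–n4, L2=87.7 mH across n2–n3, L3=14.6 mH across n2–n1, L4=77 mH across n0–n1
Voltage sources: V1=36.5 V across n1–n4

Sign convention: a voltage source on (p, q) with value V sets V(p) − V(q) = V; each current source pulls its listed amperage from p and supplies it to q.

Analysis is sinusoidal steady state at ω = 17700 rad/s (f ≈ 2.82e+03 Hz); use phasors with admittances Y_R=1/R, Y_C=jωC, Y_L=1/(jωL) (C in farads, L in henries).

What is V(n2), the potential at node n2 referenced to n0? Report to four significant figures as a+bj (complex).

-8.591+1.264j V

MNA unknowns: 4 node voltages V₁..V_4 plus 1 source current (V1)
R1: Y=0.0003891+0.000j on G[0,2]
R2: Y=0.0005000+0.000j on G[4,1]
C1: Y=0.000+0.1620j on G[1,3]
I1: z[3]−=0.0151, z[1]+=0.0151
R3: Y=0.0003040+0.000j on G[0,4]
R4: Y=0.03484+0.000j on G[1,0]
R5: Y=0.0008197+0.000j on G[0,1]
L1: Y=0.000-0.3951j on G[3,4]
L2: Y=0.000-0.0006442j on G[2,3]
R6: Y=0.4630+0.000j on G[0,1]
R7: Y=0.0002793+0.000j on G[2,1]
L3: Y=0.000-0.003870j on G[2,1]
L4: Y=0.000-0.0007337j on G[0,1]
V1: row V1−V4=36.5, i_V1 at 1,4
solve → V1=0.02894-0.0009434j, V2=-8.591+1.264j, V3=-61.68-0.06205j, V4=-36.47-0.0009434j
aux → i_V1=-0.005194-9.960j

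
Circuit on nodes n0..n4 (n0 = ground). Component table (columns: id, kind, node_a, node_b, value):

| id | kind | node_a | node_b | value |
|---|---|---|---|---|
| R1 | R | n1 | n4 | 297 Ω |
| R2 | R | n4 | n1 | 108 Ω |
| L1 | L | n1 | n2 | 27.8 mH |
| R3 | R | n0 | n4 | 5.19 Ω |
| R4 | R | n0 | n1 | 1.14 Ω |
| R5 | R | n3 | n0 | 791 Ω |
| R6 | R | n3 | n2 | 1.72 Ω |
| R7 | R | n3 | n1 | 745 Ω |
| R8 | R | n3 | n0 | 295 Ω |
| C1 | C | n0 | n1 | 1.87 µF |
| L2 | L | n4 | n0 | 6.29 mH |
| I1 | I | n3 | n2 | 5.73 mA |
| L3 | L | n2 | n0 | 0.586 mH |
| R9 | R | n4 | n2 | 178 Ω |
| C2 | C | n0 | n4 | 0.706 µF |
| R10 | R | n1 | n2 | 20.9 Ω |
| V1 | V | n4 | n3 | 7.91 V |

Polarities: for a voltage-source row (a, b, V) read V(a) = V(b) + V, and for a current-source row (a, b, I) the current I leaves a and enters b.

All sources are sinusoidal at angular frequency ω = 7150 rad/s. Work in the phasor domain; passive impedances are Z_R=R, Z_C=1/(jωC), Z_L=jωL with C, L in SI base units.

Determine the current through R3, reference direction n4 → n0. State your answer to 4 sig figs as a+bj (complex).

Apply KCL at each of the 4 non-ground nodes and solve the resulting linear system.
Node n1: branches {R1, R2, L1, R4, R7, C1, R10} → V_1 = -0.09187-0.1536j
Node n2: branches {L1, R6, I1, L3, R9, R10} → V_2 = -2.450-2.728j
Node n3: branches {R5, R6, R7, R8, I1, V1} → V_3 = -3.859-1.921j
Node n4: branches {R1, R2, R3, L2, R9, C2, V1} → V_4 = 4.051-1.921j
Source currents: i(V1)=-0.8364+0.4576j

0.7806-0.3702j A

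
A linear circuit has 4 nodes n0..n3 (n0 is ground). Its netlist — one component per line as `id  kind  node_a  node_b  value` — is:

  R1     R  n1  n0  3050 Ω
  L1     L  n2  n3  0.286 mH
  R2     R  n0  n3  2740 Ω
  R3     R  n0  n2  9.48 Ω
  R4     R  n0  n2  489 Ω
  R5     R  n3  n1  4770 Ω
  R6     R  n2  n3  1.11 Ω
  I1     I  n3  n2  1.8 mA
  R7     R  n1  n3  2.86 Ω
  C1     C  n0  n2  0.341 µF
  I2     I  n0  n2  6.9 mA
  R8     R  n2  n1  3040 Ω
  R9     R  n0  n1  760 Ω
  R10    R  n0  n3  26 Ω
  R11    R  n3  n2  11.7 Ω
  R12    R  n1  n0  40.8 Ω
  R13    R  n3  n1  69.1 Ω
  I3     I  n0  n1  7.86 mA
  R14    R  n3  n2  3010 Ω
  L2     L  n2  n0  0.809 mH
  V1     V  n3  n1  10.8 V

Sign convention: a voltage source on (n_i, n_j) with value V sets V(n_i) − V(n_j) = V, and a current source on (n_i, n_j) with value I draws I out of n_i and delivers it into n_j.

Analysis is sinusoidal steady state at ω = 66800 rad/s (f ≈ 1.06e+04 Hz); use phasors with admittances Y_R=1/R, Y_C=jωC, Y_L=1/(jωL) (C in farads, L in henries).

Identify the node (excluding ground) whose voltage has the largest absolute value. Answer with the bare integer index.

MNA unknowns: 3 node voltages V₁..V_3 plus 1 source current (V1)
R1: Y=0.0003279+0.000j on G[1,0]
L1: Y=0.000-0.05234j on G[2,3]
R2: Y=0.0003650+0.000j on G[0,3]
R3: Y=0.1055+0.000j on G[0,2]
R4: Y=0.002045+0.000j on G[0,2]
R5: Y=0.0002096+0.000j on G[3,1]
R6: Y=0.9009+0.000j on G[2,3]
I1: z[3]−=0.0018, z[2]+=0.0018
R7: Y=0.3497+0.000j on G[1,3]
C1: Y=0.000+0.02278j on G[0,2]
I2: z[0]−=0.0069, z[2]+=0.0069
R8: Y=0.0003289+0.000j on G[2,1]
R9: Y=0.001316+0.000j on G[0,1]
R10: Y=0.03846+0.000j on G[0,3]
R11: Y=0.08547+0.000j on G[3,2]
R12: Y=0.02451+0.000j on G[1,0]
R13: Y=0.01447+0.000j on G[3,1]
I3: z[0]−=0.00786, z[1]+=0.00786
R14: Y=0.0003322+0.000j on G[3,2]
L2: Y=0.000-0.01850j on G[2,0]
V1: row V3−V1=10.8, i_V1 at 3,1
solve → V1=-8.969-0.03386j, V2=1.656-0.04536j, V3=1.831-0.03386j
aux → i_V1=-4.181-0.0008819j

1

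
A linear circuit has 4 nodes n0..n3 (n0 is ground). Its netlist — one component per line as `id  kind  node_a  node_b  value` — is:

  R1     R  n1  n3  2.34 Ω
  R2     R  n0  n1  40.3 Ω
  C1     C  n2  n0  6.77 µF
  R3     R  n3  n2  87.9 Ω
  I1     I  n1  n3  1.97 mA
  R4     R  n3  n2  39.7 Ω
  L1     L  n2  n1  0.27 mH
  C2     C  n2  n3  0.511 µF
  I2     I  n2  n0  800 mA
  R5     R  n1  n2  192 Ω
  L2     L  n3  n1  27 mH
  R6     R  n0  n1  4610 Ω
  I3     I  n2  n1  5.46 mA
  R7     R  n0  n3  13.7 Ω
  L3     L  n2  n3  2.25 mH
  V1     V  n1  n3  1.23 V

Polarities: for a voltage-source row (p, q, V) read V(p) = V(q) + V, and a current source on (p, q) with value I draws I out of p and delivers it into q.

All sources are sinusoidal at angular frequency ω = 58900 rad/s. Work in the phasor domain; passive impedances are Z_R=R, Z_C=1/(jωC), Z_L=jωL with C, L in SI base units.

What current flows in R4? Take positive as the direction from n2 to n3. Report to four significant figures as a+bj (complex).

MNA unknowns: 3 node voltages V₁..V_3 plus 1 source current (V1)
R1: Y=0.4274+0.000j on G[1,3]
R2: Y=0.02481+0.000j on G[0,1]
C1: Y=0.000+0.3988j on G[2,0]
R3: Y=0.01138+0.000j on G[3,2]
I1: z[1]−=0.00197, z[3]+=0.00197
R4: Y=0.02519+0.000j on G[3,2]
L1: Y=0.000-0.06288j on G[2,1]
C2: Y=0.000+0.03010j on G[2,3]
I2: z[2]−=0.8, z[0]+=0.8
R5: Y=0.005208+0.000j on G[1,2]
L2: Y=0.000-0.0006288j on G[3,1]
R6: Y=0.0002169+0.000j on G[0,1]
I3: z[2]−=0.00546, z[1]+=0.00546
R7: Y=0.07299+0.000j on G[0,3]
L3: Y=0.000-0.007546j on G[2,3]
V1: row V1−V3=1.23, i_V1 at 1,3
solve → V1=1.151+1.235j, V2=-0.3036+2.064j, V3=-0.07852+1.235j
aux → i_V1=-0.5064+0.06568j

-0.005669+0.02089j A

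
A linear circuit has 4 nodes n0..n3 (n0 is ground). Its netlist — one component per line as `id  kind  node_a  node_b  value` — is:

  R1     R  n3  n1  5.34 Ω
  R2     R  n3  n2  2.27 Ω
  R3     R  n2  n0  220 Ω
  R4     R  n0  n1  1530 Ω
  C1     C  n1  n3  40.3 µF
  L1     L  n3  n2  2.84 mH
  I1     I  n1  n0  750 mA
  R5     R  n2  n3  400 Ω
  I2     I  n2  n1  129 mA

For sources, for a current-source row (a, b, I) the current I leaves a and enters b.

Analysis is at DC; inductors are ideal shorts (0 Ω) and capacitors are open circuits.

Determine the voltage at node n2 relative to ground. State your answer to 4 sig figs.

Element admittances at DC:
  Y(R1) = 0.1873 S between n3,n1
  Y(R2) = 0.4405 S between n3,n2
  Y(R3) = 0.004545 S between n2,n0
  Y(R4) = 0.0006536 S between n0,n1
  Y(C1) = 0.000 S between n1,n3
  L1: short n3↔n2 (DC inductor)
  I1: injects 0.75 A into n0 (from n1)
  Y(R5) = 0.002500 S between n2,n3
  I2: injects 0.129 A into n1 (from n2)
Assemble and solve the 4×4 MNA system:
  V(n1)=-146.7  V(n2)=-143.9  V(n3)=-143.9
  i(L1)=-0.5251

-143.9 V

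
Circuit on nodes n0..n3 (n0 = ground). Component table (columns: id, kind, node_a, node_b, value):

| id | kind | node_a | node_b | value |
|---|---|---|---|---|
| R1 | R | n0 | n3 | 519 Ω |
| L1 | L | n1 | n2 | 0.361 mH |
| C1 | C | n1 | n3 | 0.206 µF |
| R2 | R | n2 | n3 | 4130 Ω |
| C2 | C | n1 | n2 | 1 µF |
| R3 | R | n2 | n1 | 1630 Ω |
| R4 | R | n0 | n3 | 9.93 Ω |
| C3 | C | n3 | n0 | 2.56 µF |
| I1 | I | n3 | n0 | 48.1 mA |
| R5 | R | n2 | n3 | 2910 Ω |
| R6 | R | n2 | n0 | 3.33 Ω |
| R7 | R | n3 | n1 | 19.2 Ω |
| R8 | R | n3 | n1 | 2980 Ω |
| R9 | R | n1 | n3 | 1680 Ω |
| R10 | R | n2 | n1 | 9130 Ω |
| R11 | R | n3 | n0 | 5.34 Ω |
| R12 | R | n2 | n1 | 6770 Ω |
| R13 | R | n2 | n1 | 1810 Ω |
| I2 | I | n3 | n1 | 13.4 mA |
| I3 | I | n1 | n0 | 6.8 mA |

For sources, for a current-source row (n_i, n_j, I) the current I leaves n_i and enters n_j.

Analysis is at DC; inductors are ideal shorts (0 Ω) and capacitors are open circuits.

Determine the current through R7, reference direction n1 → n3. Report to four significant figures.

0.008944 A

Apply KCL at each of the 3 non-ground nodes and solve the resulting linear system.
Node n1: branches {L1, C1, C2, R3, R7, R8, R9, R10, R12, R13, I2, I3} → V_1 = -0.008672
Node n2: branches {L1, R2, C2, R3, R5, R6, R10, R12, R13} → V_2 = -0.008672
Node n3: branches {R1, C1, R2, R4, C3, I1, R5, R7, R8, R9, R11, I2} → V_3 = -0.1804
Source currents: i(L1)=-0.002504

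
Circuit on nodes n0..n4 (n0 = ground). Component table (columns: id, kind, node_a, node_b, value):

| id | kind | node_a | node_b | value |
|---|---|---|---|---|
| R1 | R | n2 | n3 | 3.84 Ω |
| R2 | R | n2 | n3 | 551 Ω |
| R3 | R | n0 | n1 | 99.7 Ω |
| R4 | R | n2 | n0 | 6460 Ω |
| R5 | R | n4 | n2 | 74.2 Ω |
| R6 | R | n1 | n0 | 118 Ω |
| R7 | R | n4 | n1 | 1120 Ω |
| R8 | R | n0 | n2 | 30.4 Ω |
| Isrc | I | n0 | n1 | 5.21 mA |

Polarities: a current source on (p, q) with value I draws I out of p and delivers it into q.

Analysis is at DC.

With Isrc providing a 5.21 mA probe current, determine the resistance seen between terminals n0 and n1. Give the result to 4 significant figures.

R_eq = 51.76 Ω

Element admittances at DC:
  Y(R1) = 0.2604 S between n2,n3
  Y(R2) = 0.001815 S between n2,n3
  Y(R3) = 0.01003 S between n0,n1
  Y(R4) = 0.0001548 S between n2,n0
  Y(R5) = 0.01348 S between n4,n2
  Y(R6) = 0.008475 S between n1,n0
  Y(R7) = 0.0008929 S between n4,n1
  Y(R8) = 0.03289 S between n0,n2
  Isrc: injects 0.00521 A into n1 (from n0)
Assemble and solve the 4×4 MNA system:
  V(n1)=0.2696  V(n2)=0.006663  V(n3)=0.006663  V(n4)=0.02300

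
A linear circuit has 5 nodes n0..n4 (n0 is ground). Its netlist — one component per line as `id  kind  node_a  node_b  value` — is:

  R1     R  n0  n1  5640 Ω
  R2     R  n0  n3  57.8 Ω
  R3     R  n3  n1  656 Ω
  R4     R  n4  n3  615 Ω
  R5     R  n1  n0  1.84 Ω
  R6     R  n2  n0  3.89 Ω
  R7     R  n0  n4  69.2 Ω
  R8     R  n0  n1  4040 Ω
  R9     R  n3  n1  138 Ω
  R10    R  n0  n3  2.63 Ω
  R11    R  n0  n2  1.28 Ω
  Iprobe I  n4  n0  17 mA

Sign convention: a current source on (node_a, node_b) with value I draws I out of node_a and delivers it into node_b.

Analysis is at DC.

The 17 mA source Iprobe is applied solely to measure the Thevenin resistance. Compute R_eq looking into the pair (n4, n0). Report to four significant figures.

R_eq = 62.23 Ω

Element admittances at DC:
  Y(R1) = 0.0001773 S between n0,n1
  Y(R2) = 0.01730 S between n0,n3
  Y(R3) = 0.001524 S between n3,n1
  Y(R4) = 0.001626 S between n4,n3
  Y(R5) = 0.5435 S between n1,n0
  Y(R6) = 0.2571 S between n2,n0
  Y(R7) = 0.01445 S between n0,n4
  Y(R8) = 0.0002475 S between n0,n1
  Y(R9) = 0.007246 S between n3,n1
  Y(R10) = 0.3802 S between n0,n3
  Y(R11) = 0.7812 S between n0,n2
  Iprobe: injects 0.017 A into n0 (from n4)
Assemble and solve the 4×4 MNA system:
  V(n1)=-6.694e-05  V(n2)=0.000  V(n3)=-0.004218  V(n4)=-1.058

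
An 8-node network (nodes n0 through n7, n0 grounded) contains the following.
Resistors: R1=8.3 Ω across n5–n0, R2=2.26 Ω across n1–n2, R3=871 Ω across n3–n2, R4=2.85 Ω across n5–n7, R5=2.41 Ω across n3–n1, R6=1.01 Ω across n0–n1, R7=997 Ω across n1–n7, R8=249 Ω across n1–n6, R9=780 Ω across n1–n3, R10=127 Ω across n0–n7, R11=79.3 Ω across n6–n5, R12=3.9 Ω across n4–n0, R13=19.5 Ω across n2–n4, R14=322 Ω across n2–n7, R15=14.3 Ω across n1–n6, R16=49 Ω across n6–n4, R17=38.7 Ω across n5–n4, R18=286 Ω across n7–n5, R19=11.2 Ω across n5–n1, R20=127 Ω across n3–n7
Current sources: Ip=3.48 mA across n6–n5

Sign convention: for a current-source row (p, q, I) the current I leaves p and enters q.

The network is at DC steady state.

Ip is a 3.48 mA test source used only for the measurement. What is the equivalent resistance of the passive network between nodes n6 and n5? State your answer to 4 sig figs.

Apply KCL at each of the 7 non-ground nodes and solve the resulting linear system.
Node n1: branches {R2, R5, R6, R7, R8, R9, R15, R19} → V_1 = -0.001106
Node n2: branches {R2, R3, R13, R14} → V_2 = -0.001045
Node n3: branches {R3, R5, R9, R20} → V_3 = -0.0008934
Node n4: branches {R12, R13, R16, R17} → V_4 = -0.001208
Node n5: branches {R1, R4, R11, R17, R18, R19, Ip} → V_5 = 0.01098
Node n6: branches {R8, R11, R15, R16, Ip} → V_6 = -0.03223
Node n7: branches {R4, R7, R10, R14, R18, R20} → V_7 = 0.01037

R_eq = 12.42 Ω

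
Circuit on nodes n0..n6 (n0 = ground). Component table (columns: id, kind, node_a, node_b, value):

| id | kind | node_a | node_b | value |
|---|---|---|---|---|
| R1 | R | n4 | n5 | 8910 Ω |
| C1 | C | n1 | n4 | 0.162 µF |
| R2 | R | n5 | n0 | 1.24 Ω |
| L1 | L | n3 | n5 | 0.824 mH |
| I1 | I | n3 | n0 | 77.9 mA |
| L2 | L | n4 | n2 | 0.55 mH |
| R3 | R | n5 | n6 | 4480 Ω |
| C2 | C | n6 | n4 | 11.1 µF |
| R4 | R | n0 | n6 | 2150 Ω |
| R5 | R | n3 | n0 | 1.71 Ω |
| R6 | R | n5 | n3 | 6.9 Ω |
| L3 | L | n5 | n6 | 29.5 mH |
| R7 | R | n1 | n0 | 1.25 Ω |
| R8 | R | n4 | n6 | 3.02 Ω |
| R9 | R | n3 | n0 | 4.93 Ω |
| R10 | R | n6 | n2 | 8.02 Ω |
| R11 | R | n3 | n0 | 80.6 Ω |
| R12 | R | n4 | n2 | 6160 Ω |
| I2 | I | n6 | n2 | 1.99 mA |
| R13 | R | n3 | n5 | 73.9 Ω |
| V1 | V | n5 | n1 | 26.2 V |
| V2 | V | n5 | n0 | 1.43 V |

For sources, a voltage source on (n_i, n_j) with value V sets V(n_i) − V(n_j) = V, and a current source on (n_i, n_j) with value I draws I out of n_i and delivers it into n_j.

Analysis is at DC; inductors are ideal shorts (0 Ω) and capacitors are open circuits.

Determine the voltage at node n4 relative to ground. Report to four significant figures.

Element admittances at DC:
  Y(R1) = 0.0001122 S between n4,n5
  Y(C1) = 0.000 S between n1,n4
  Y(R2) = 0.8065 S between n5,n0
  L1: short n3↔n5 (DC inductor)
  I1: injects 0.0779 A into n0 (from n3)
  L2: short n4↔n2 (DC inductor)
  Y(R3) = 0.0002232 S between n5,n6
  Y(C2) = 0.000 S between n6,n4
  Y(R4) = 0.0004651 S between n0,n6
  Y(R5) = 0.5848 S between n3,n0
  Y(R6) = 0.1449 S between n5,n3
  L3: short n5↔n6 (DC inductor)
  Y(R7) = 0.8000 S between n1,n0
  Y(R8) = 0.3311 S between n4,n6
  Y(R9) = 0.2028 S between n3,n0
  Y(R10) = 0.1247 S between n6,n2
  Y(R11) = 0.01241 S between n3,n0
  Y(R12) = 0.0001623 S between n4,n2
  I2: injects 0.00199 A into n2 (from n6)
  Y(R13) = 0.01353 S between n3,n5
  V1: constraint V(n5)−V(n1) = 26.2
  V2: constraint V(n5)−V(n0) = 1.43
Assemble and solve the 11×11 MNA system:
  V(n1)=-24.77  V(n2)=1.434  V(n3)=1.430  V(n4)=1.434  V(n5)=1.430  V(n6)=1.430
  i(L1)=-1.222  i(L2)=-0.001446  i(L3)=0.0006656  i(V1)=-19.82  i(V2)=17.44

1.434 V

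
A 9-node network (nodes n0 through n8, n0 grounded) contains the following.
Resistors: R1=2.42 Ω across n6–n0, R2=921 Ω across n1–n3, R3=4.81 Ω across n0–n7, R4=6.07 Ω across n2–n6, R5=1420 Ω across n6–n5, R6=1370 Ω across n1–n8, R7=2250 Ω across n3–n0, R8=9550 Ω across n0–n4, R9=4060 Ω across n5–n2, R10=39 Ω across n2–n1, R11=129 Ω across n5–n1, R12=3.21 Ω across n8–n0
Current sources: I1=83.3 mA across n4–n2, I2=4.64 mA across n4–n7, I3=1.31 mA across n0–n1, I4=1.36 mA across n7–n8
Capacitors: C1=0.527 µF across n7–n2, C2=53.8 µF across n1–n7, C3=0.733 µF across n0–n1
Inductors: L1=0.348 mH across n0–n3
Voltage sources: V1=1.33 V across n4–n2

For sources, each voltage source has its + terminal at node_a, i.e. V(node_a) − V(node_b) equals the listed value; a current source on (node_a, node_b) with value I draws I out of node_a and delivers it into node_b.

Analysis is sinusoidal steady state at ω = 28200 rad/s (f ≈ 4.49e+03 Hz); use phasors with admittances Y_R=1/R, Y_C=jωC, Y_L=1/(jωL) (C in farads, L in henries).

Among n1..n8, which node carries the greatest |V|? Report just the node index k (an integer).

4

MNA unknowns: 8 node voltages V₁..V_8 plus 1 source current (V1)
R1: Y=0.4132+0.000j on G[6,0]
R2: Y=0.001086+0.000j on G[1,3]
R3: Y=0.2079+0.000j on G[0,7]
R4: Y=0.1647+0.000j on G[2,6]
R5: Y=0.0007042+0.000j on G[6,5]
I1: z[4]−=0.0833, z[2]+=0.0833
I2: z[4]−=0.00464, z[7]+=0.00464
C1: Y=0.000+0.01486j on G[7,2]
I3: z[0]−=0.00131, z[1]+=0.00131
R6: Y=0.0007299+0.000j on G[1,8]
R7: Y=0.0004444+0.000j on G[3,0]
R8: Y=0.0001047+0.000j on G[0,4]
L1: Y=0.000-0.1019j on G[0,3]
R9: Y=0.0002463+0.000j on G[5,2]
R10: Y=0.02564+0.000j on G[2,1]
I4: z[7]−=0.00136, z[8]+=0.00136
C2: Y=0.000+1.517j on G[1,7]
R11: Y=0.007752+0.000j on G[5,1]
C3: Y=0.000+0.02067j on G[0,1]
R12: Y=0.3115+0.000j on G[8,0]
V1: row V4−V2=1.33, i_V1 at 4,2
solve → V1=0.01530-0.003751j, V2=-0.02967+0.003975j, V3=4.241e-05+0.0001624j, V4=1.300+0.003975j, V5=0.01211-0.003138j, V6=-0.008431+0.001128j, V7=0.01537-0.003731j, V8=0.004391-8.769e-06j
aux → i_V1=-0.08808-4.162e-07j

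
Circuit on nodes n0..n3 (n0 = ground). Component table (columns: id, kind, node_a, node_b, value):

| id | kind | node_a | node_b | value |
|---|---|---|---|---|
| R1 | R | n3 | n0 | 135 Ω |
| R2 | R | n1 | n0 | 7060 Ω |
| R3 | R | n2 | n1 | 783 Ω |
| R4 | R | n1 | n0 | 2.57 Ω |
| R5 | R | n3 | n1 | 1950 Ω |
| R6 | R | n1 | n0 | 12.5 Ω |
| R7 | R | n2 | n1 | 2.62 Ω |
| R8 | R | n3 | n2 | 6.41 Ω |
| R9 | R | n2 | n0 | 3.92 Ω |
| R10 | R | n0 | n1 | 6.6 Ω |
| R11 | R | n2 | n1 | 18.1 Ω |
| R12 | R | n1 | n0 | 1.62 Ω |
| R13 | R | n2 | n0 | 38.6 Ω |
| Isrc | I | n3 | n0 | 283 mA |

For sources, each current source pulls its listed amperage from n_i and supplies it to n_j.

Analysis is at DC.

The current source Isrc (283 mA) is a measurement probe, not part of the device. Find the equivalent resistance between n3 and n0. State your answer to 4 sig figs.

MNA unknowns: 3 node voltages V₁..V_3
R1: Y=0.007407 on G[3,0]
R2: Y=0.0001416 on G[1,0]
R3: Y=0.001277 on G[2,1]
R4: Y=0.3891 on G[1,0]
R5: Y=0.0005128 on G[3,1]
R6: Y=0.08000 on G[1,0]
R7: Y=0.3817 on G[2,1]
R8: Y=0.1560 on G[3,2]
R9: Y=0.2551 on G[2,0]
R10: Y=0.1515 on G[0,1]
R11: Y=0.05525 on G[2,1]
R12: Y=0.6173 on G[1,0]
R13: Y=0.02591 on G[2,0]
Isrc: z[3]−=0.283, z[0]+=0.283
solve → V1=-0.1158, V2=-0.4405, V3=-2.146

R_eq = 7.583 Ω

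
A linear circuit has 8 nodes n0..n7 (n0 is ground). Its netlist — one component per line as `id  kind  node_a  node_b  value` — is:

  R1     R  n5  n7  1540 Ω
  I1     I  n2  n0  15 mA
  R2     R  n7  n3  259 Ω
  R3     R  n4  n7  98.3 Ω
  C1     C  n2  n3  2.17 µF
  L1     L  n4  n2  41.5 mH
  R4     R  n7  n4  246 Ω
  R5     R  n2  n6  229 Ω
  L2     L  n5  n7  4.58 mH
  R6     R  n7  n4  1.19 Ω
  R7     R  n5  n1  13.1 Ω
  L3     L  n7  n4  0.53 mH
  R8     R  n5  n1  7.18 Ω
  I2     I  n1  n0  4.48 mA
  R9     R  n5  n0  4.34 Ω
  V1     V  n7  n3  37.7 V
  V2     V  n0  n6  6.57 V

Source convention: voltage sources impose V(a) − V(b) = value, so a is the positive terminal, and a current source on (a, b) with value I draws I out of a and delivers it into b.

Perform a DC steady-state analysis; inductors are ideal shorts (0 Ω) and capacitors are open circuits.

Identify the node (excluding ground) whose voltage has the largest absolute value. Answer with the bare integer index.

3

MNA unknowns: 7 node voltages V₁..V_7 plus 5 source currents (L1, L2, L3, V1, V2)
R1: Y=0.0006494 on G[5,7]
I1: z[2]−=0.015, z[0]+=0.015
R2: Y=0.003861 on G[7,3]
R3: Y=0.01017 on G[4,7]
C1: Y=0.000 on G[2,3]
L1: row V4−V2=0, i_L1 at 4,2
R4: Y=0.004065 on G[7,4]
R5: Y=0.004367 on G[2,6]
L2: row V5−V7=0, i_L2 at 5,7
R6: Y=0.8403 on G[7,4]
R7: Y=0.07634 on G[5,1]
L3: row V7−V4=0, i_L3 at 7,4
R8: Y=0.1393 on G[5,1]
I2: z[1]−=0.00448, z[0]+=0.00448
R9: Y=0.2304 on G[5,0]
V1: row V7−V3=37.7, i_V1 at 7,3
V2: row V0−V6=6.57, i_V2 at 0,6
solve → V1=-0.2259, V2=-0.2052, V3=-37.91, V4=-0.2052, V5=-0.2052, V6=-6.570, V7=-0.2052
aux → i_L1=0.04279, i_L2=0.04279, i_L3=0.04279, i_V1=-0.1456, i_V2=-0.02779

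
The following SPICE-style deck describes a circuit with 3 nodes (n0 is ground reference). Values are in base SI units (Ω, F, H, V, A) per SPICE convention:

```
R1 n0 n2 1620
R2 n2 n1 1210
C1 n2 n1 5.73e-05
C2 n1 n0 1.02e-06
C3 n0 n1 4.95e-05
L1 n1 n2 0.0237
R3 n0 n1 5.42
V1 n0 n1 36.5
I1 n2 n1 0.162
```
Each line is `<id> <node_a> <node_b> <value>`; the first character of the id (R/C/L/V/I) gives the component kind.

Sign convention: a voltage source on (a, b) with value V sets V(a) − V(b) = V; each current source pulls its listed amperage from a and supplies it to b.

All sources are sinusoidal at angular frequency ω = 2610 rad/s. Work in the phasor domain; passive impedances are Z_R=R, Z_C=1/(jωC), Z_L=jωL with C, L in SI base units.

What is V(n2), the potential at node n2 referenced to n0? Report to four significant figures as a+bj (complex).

Element admittances at ω=2610 rad/s:
  Y(R1) = 0.0006173+0.000j S between n0,n2
  Y(R2) = 0.0008264+0.000j S between n2,n1
  Y(C1) = 0.000+0.1496j S between n2,n1
  Y(C2) = 0.000+0.002662j S between n1,n0
  Y(C3) = 0.000+0.1292j S between n0,n1
  Y(L1) = 0.000-0.01617j S between n1,n2
  Y(R3) = 0.1845+0.000j S between n0,n1
  V1: constraint V(n0)−V(n1) = 36.5
  I1: injects 0.162 A into n1 (from n2)
Assemble and solve the 3×3 MNA system:
  V(n1)=-36.50+0.000j  V(n2)=-36.51+1.045j
  i(V1)=-6.757-4.812j

-36.51+1.045j V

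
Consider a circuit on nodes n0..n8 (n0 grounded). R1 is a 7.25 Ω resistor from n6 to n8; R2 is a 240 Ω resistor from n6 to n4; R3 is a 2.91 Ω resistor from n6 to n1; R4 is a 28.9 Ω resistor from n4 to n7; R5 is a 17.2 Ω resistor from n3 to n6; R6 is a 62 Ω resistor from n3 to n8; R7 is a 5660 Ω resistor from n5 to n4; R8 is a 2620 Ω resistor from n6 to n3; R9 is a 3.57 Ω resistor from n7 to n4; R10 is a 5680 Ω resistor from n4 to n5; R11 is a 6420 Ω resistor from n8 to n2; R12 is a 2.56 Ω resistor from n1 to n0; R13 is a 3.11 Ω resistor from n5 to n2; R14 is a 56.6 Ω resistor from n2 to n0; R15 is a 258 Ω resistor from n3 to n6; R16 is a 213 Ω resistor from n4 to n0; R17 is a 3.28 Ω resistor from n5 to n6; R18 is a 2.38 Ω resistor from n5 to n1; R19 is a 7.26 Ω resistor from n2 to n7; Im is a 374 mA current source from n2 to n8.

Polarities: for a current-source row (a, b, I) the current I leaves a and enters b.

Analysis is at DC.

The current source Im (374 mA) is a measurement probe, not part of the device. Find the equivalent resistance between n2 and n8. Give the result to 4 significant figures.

Apply KCL at each of the 8 non-ground nodes and solve the resulting linear system.
Node n1: branches {R3, R12, R18} → V_1 = 0.07101
Node n2: branches {R11, R13, R14, R19, Im} → V_2 = -1.268
Node n3: branches {R5, R6, R8, R15} → V_3 = 1.010
Node n4: branches {R2, R4, R7, R9, R10, R16} → V_4 = -1.137
Node n5: branches {R7, R10, R13, R17, R18} → V_5 = -0.2152
Node n6: branches {R1, R2, R3, R5, R8, R15, R17} → V_6 = 0.5016
Node n7: branches {R4, R9, R19} → V_7 = -1.177
Node n8: branches {R1, R6, R11, Im} → V_8 = 2.978

R_eq = 11.35 Ω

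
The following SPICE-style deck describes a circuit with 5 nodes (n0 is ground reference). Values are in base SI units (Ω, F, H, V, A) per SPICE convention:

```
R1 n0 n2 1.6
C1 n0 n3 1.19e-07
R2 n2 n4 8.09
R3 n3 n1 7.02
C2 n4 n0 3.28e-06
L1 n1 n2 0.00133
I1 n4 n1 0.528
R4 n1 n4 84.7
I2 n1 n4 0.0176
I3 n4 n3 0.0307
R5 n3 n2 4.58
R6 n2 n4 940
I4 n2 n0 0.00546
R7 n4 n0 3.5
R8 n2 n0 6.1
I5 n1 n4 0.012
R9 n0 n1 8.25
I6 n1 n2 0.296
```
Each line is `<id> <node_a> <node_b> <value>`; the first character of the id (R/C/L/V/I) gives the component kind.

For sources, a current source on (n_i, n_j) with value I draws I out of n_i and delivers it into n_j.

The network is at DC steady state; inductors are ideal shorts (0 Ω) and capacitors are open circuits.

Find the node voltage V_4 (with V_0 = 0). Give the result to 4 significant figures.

-1.140 V

Element admittances at DC:
  Y(R1) = 0.6250 S between n0,n2
  Y(C1) = 0.000 S between n0,n3
  Y(R2) = 0.1236 S between n2,n4
  Y(R3) = 0.1425 S between n3,n1
  Y(C2) = 0.000 S between n4,n0
  L1: short n1↔n2 (DC inductor)
  I1: injects 0.528 A into n1 (from n4)
  Y(R4) = 0.01181 S between n1,n4
  I2: injects 0.0176 A into n4 (from n1)
  I3: injects 0.0307 A into n3 (from n4)
  Y(R5) = 0.2183 S between n3,n2
  Y(R6) = 0.001064 S between n2,n4
  I4: injects 0.00546 A into n0 (from n2)
  Y(R7) = 0.2857 S between n4,n0
  Y(R8) = 0.1639 S between n2,n0
  I5: injects 0.012 A into n4 (from n1)
  Y(R9) = 0.1212 S between n0,n1
  I6: injects 0.296 A into n2 (from n1)
Assemble and solve the 5×5 MNA system:
  V(n1)=0.3517  V(n2)=0.3517  V(n3)=0.4368  V(n4)=-1.140
  i(L1)=0.1543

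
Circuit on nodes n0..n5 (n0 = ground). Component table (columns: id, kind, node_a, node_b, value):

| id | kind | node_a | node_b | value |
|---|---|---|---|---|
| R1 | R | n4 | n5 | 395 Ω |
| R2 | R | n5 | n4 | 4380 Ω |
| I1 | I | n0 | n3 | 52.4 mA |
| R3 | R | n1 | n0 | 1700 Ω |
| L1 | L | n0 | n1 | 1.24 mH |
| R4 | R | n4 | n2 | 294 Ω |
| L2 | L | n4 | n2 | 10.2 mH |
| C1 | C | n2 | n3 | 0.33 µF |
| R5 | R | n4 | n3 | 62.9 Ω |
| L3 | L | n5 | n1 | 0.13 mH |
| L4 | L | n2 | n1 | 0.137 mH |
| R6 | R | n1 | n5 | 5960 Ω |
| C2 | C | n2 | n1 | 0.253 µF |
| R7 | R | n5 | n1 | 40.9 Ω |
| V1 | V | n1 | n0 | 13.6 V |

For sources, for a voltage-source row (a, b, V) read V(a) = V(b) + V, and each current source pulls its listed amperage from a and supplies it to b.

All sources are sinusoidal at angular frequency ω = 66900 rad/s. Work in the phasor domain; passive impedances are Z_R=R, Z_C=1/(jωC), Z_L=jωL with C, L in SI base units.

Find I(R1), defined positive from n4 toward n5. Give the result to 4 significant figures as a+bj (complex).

0.0009688-0.003027j A

Apply KCL at each of the 5 non-ground nodes and solve the resulting linear system.
Node n1: branches {R3, L1, L3, L4, R6, C2, R7, V1} → V_1 = 13.60+0.000j
Node n2: branches {R4, L2, C1, L4, C2} → V_2 = 13.56+0.5570j
Node n3: branches {I1, C1, R5} → V_3 = 14.01-1.816j
Node n4: branches {R1, R2, R4, L2, R5} → V_4 = 14.01-1.193j
Node n5: branches {R1, R2, L3, R6, R7} → V_5 = 13.63+0.002908j
Source currents: i(V1)=0.04440+0.1639j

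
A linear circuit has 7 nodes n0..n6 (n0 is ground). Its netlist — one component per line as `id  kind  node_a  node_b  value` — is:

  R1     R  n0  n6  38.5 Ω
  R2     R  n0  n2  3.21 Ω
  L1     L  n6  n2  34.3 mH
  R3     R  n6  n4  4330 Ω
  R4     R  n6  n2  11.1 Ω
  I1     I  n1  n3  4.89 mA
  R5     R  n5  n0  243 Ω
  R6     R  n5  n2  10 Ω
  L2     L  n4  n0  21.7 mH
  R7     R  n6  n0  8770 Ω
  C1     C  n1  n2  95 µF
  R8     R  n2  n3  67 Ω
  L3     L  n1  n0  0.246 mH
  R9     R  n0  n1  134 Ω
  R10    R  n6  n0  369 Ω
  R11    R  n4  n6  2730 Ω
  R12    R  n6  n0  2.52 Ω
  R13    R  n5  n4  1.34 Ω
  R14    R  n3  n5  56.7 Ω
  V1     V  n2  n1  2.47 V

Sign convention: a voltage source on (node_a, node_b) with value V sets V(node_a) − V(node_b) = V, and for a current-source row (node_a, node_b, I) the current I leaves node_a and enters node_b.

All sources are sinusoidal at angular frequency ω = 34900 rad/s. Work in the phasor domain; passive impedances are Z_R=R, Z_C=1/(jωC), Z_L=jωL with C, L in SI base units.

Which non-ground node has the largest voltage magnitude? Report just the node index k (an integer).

1

Element admittances at ω=34900 rad/s:
  Y(R1) = 0.02597+0.000j S between n0,n6
  Y(R2) = 0.3115+0.000j S between n0,n2
  Y(L1) = 0.000-0.0008354j S between n6,n2
  Y(R3) = 0.0002309+0.000j S between n6,n4
  Y(R4) = 0.09009+0.000j S between n6,n2
  I1: injects 0.00489 A into n3 (from n1)
  Y(R5) = 0.004115+0.000j S between n5,n0
  Y(R6) = 0.1000+0.000j S between n5,n2
  Y(L2) = 0.000-0.001320j S between n4,n0
  Y(R7) = 0.0001140+0.000j S between n6,n0
  Y(C1) = 0.000+3.316j S between n1,n2
  Y(R8) = 0.01493+0.000j S between n2,n3
  Y(L3) = 0.000-0.1165j S between n1,n0
  Y(R9) = 0.007463+0.000j S between n0,n1
  Y(R10) = 0.002710+0.000j S between n6,n0
  Y(R11) = 0.0003663+0.000j S between n4,n6
  Y(R12) = 0.3968+0.000j S between n6,n0
  Y(R13) = 0.7463+0.000j S between n5,n4
  Y(R14) = 0.01764+0.000j S between n3,n5
  V1: constraint V(n2)−V(n1) = 2.47
Assemble and solve the 7×7 MNA system:
  V(n1)=-2.230-0.6520j  V(n2)=0.2400-0.6520j  V(n3)=0.4015-0.6359j  V(n4)=0.2618-0.6214j  V(n5)=0.2609-0.6223j  V(n6)=0.04130-0.1148j
  i(V1)=-0.08769-7.934j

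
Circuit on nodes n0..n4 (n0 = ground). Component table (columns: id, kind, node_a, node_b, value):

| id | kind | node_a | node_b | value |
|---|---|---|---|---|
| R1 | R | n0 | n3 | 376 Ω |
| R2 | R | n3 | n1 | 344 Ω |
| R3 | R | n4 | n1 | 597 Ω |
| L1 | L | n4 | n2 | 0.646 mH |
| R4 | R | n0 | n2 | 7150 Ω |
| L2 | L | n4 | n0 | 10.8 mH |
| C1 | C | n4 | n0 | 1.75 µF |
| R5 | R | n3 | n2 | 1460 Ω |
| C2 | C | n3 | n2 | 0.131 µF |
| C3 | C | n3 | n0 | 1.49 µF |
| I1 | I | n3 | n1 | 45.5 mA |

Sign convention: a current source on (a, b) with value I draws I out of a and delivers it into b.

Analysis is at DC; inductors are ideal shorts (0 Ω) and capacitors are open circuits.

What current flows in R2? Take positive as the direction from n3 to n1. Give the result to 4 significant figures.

Apply KCL at each of the 4 non-ground nodes and solve the resulting linear system.
Node n1: branches {R2, R3, I1} → V_1 = 7.536
Node n2: branches {L1, R4, R5, C2} → V_2 = 0.000
Node n3: branches {R1, R2, R5, C2, C3, I1} → V_3 = -3.774
Node n4: branches {R3, L1, L2, C1} → V_4 = 0.000
Source currents: i(L1)=0.002585, i(L2)=0.01004

-0.03288 A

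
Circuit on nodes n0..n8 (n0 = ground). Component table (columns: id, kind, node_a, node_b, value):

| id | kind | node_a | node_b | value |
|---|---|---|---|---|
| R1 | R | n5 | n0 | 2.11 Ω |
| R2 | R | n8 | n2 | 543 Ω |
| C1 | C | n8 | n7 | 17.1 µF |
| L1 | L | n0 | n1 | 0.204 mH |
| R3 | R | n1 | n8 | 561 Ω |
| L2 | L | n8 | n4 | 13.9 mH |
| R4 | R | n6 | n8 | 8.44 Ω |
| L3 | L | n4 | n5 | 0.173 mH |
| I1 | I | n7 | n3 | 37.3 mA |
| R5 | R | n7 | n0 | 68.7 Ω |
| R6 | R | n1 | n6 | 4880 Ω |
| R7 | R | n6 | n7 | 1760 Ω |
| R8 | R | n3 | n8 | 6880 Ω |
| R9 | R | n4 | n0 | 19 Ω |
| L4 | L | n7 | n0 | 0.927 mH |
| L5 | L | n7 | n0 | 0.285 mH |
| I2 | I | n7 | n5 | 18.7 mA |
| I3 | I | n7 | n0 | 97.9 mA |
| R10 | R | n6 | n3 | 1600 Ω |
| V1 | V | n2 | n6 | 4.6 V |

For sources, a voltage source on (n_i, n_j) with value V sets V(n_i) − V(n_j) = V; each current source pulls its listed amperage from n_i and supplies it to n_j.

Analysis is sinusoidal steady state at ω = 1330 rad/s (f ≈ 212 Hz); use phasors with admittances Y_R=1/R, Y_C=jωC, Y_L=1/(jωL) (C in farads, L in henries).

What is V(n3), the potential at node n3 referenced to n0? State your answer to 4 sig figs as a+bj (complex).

48.94+1.169j V

Element admittances at ω=1330 rad/s:
  Y(R1) = 0.4739+0.000j S between n5,n0
  Y(R2) = 0.001842+0.000j S between n8,n2
  Y(C1) = 0.000+0.02274j S between n8,n7
  Y(L1) = 0.000-3.686j S between n0,n1
  Y(R3) = 0.001783+0.000j S between n1,n8
  Y(L2) = 0.000-0.05409j S between n8,n4
  Y(R4) = 0.1185+0.000j S between n6,n8
  Y(L3) = 0.000-4.346j S between n4,n5
  I1: injects 0.0373 A into n3 (from n7)
  Y(R5) = 0.01456+0.000j S between n7,n0
  Y(R6) = 0.0002049+0.000j S between n1,n6
  Y(R7) = 0.0005682+0.000j S between n6,n7
  Y(R8) = 0.0001453+0.000j S between n3,n8
  Y(R9) = 0.05263+0.000j S between n4,n0
  Y(L4) = 0.000-0.8111j S between n7,n0
  Y(L5) = 0.000-2.638j S between n7,n0
  I2: injects 0.0187 A into n5 (from n7)
  I3: injects 0.0979 A into n0 (from n7)
  Y(R10) = 0.0006250+0.000j S between n6,n3
  V1: constraint V(n2)−V(n6) = 4.6
Assemble and solve the 9×9 MNA system:
  V(n1)=-0.0006330+0.0002119j  V(n2)=5.151+1.167j  V(n3)=48.94+1.169j  V(n4)=0.1596-0.01049j  V(n5)=0.1570-0.02331j  V(n6)=0.5514+1.167j  V(n7)=-0.002908-0.05261j  V(n8)=0.3740+1.175j
  i(V1)=-0.008798+1.425e-05j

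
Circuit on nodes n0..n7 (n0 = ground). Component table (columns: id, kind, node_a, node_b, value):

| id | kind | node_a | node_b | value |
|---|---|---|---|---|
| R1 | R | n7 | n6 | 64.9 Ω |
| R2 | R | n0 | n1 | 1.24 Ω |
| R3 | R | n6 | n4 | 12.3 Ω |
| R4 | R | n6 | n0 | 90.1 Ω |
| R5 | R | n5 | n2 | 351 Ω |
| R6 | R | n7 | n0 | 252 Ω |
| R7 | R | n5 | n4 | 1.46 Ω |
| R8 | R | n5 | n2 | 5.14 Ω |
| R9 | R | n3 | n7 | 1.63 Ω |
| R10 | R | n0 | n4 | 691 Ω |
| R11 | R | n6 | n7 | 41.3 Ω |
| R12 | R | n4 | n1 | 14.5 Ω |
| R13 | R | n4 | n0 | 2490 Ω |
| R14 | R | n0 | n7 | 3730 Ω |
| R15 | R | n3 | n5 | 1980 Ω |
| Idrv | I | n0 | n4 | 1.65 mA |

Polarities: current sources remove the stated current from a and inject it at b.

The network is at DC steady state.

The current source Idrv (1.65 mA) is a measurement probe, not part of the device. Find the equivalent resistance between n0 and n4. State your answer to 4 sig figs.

R_eq = 12.82 Ω

Apply KCL at each of the 7 non-ground nodes and solve the resulting linear system.
Node n1: branches {R2, R12} → V_1 = 0.001666
Node n2: branches {R5, R8} → V_2 = 0.02114
Node n3: branches {R9, R15} → V_3 = 0.01622
Node n4: branches {R3, R7, R10, R12, R13, Idrv} → V_4 = 0.02115
Node n5: branches {R5, R7, R8, R15} → V_5 = 0.02114
Node n6: branches {R1, R3, R4, R11} → V_6 = 0.01789
Node n7: branches {R1, R6, R9, R11, R14} → V_7 = 0.01622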